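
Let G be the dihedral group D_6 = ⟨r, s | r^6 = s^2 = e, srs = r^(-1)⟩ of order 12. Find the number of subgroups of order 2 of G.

|G| = 12 and 2 | 12, so subgroups of order 2 are possible by Lagrange.
The subgroups of order 2 are: {e, r^2s}; {e, r^3}; {e, r^3s}; {e, r^4s}; … (7 in all).
So G has 7 subgroups of order 2.

7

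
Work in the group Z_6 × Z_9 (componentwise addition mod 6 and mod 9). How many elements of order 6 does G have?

An element (a,b) has order lcm(ord(a), ord(b)); count pairs with lcm equal to 6.
Enumerating gives 8 such elements.

8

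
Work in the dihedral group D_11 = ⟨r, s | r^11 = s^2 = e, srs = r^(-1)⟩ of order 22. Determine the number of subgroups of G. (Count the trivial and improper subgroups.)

14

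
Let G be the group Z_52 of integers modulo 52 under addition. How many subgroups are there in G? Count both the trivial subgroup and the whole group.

A cyclic group of order 52 has exactly one subgroup for each divisor of 52.
Divisors of 52: 1, 2, 4, 13, 26, 52.
So Z_52 has 6 subgroups.

6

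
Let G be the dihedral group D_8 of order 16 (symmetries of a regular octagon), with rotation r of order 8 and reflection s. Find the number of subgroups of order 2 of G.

9

|G| = 16 and 2 | 16, so subgroups of order 2 are possible by Lagrange.
The subgroups of order 2 are: {e, r^2s}; {e, r^3s}; {e, r^4}; {e, r^4s}; … (9 in all).
So G has 9 subgroups of order 2.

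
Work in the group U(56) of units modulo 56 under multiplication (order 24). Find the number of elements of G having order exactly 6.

14

Enumerating element orders in G gives 14 elements of order 6.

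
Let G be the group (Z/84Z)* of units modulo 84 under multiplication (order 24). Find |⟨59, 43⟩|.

12

|⟨59⟩| = 6 and |⟨43⟩| = 2, so |H| is a multiple of lcm(6, 2) = 6 and divides |G| = 24.
Closing under the operation: H = {1, 5, 17, 25, 37, 41, 43, 47, 59, 67, 79, 83}, so |H| = 12.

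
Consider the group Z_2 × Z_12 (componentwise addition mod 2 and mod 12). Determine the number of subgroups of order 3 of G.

|G| = 24 and 3 | 24, so subgroups of order 3 are possible by Lagrange.
The subgroups of order 3 are: {(0,0), (0,4), (0,8)}.
So G has 1 subgroup of order 3.

1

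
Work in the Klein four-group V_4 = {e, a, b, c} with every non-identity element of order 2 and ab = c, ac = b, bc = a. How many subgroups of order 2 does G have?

3

|G| = 4 and 2 | 4, so subgroups of order 2 are possible by Lagrange.
The subgroups of order 2 are: {e, a}; {e, b}; {e, c}.
So G has 3 subgroups of order 2.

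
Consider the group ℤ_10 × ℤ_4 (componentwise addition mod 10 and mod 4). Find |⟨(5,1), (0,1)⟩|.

8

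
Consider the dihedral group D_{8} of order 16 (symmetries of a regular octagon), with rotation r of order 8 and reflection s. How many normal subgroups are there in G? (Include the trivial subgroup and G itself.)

G has 19 subgroups. Checking conjugation-invariance by order — order 1: 1/1 normal; order 2: 1/9 normal; order 4: 1/5 normal; order 8: 3/3 normal; order 16: 1/1 normal.
Total normal subgroups: 7.

7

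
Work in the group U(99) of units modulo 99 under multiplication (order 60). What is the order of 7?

30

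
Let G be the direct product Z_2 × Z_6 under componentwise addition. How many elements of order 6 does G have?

6

An element (a,b) has order lcm(ord(a), ord(b)); count pairs with lcm equal to 6.
Enumerating gives 6 such elements.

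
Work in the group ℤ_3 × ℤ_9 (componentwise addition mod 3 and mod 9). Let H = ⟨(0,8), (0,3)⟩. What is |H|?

9

|⟨(0,8)⟩| = 9 and |⟨(0,3)⟩| = 3, so |H| is a multiple of lcm(9, 3) = 9 and divides |G| = 27.
Closing under the operation: H = {(0,0), (0,1), (0,2), (0,3), (0,4), (0,5), (0,6), (0,7), (0,8)}, so |H| = 9.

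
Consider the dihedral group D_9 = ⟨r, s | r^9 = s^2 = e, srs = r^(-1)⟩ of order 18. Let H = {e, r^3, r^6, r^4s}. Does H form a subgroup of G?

|H| = 4 does not divide |G| = 18, so by Lagrange H is not a subgroup.

No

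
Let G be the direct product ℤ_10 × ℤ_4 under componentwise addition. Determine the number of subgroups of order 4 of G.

|G| = 40 and 4 | 40, so subgroups of order 4 are possible by Lagrange.
The subgroups of order 4 are: {(0,0), (0,1), (0,2), (0,3)}; {(0,0), (0,2), (5,0), (5,2)}; {(0,0), (0,2), (5,1), (5,3)}.
So G has 3 subgroups of order 4.

3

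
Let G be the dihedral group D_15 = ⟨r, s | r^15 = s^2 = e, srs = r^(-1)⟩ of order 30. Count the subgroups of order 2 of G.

15

|G| = 30 and 2 | 30, so subgroups of order 2 are possible by Lagrange.
The subgroups of order 2 are: {e, r^10s}; {e, r^11s}; {e, r^12s}; {e, r^13s}; … (15 in all).
So G has 15 subgroups of order 2.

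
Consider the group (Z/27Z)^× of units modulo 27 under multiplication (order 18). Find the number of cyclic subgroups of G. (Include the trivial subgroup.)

6

Group the elements of G by the cyclic subgroup they generate; each cyclic subgroup of order d accounts for φ(d) elements.
Cyclic subgroups by order — order 1: 1; order 2: 1; order 3: 1; order 6: 1; order 9: 1; order 18: 1.
Total: 6.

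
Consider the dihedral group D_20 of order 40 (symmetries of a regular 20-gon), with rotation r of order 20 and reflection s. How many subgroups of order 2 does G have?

|G| = 40 and 2 | 40, so subgroups of order 2 are possible by Lagrange.
The subgroups of order 2 are: {e, r^10}; {e, r^10s}; {e, r^11s}; {e, r^12s}; … (21 in all).
So G has 21 subgroups of order 2.

21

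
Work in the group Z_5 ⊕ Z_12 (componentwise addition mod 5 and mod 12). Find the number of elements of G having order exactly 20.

8

An element (a,b) has order lcm(ord(a), ord(b)); count pairs with lcm equal to 20.
Enumerating gives 8 such elements.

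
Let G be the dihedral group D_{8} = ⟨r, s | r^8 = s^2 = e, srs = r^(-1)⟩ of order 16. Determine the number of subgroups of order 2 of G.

|G| = 16 and 2 | 16, so subgroups of order 2 are possible by Lagrange.
The subgroups of order 2 are: {e, r^2s}; {e, r^3s}; {e, r^4}; {e, r^4s}; … (9 in all).
So G has 9 subgroups of order 2.

9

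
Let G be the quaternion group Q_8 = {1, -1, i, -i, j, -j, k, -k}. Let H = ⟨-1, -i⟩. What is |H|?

4

|⟨-1⟩| = 2 and |⟨-i⟩| = 4, so |H| is a multiple of lcm(2, 4) = 4 and divides |G| = 8.
Closing under the operation: H = {1, -1, i, -i}, so |H| = 4.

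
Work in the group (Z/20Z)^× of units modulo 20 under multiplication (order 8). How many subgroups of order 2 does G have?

|G| = 8 and 2 | 8, so subgroups of order 2 are possible by Lagrange.
The subgroups of order 2 are: {1, 11}; {1, 19}; {1, 9}.
So G has 3 subgroups of order 2.

3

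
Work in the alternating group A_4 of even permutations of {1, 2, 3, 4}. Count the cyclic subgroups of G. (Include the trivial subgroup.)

Group the elements of G by the cyclic subgroup they generate; each cyclic subgroup of order d accounts for φ(d) elements.
Cyclic subgroups by order — order 1: 1; order 2: 3; order 3: 4.
Total: 8.

8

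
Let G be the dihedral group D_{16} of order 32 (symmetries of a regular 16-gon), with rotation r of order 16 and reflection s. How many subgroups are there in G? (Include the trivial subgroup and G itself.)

36

|G| = 32, so by Lagrange every subgroup order divides 32. Divisors: 1, 2, 4, 8, 16, 32.
Subgroups by order — order 1: 1; order 2: 17; order 4: 9; order 8: 5; order 16: 3; order 32: 1.
Total: 1 + 17 + 9 + 5 + 3 + 1 = 36.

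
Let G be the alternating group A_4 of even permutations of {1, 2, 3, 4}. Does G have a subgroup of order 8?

No

8 does not divide |G| = 12, so by Lagrange no subgroup of order 8 exists.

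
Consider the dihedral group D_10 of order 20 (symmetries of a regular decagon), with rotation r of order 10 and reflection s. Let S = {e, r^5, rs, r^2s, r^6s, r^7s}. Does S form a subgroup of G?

No

|S| = 6 does not divide |G| = 20, so by Lagrange S is not a subgroup.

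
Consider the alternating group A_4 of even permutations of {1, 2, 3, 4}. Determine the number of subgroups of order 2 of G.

3

|G| = 12 and 2 | 12, so subgroups of order 2 are possible by Lagrange.
The subgroups of order 2 are: {e, (1 2)(3 4)}; {e, (1 3)(2 4)}; {e, (1 4)(2 3)}.
So G has 3 subgroups of order 2.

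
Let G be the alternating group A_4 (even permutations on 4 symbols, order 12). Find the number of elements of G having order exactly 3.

8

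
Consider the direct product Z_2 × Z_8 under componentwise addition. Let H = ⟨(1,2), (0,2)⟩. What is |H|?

8

|⟨(1,2)⟩| = 4 and |⟨(0,2)⟩| = 4, so |H| is a multiple of lcm(4, 4) = 4 and divides |G| = 16.
Closing under the operation: H = {(0,0), (0,2), (0,4), (0,6), (1,0), (1,2), (1,4), (1,6)}, so |H| = 8.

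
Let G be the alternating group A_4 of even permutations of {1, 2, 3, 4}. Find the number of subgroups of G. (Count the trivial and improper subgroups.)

10

|G| = 12, so by Lagrange every subgroup order divides 12. Divisors: 1, 2, 3, 4, 6, 12.
Subgroups by order — order 1: 1; order 2: 3; order 3: 4; order 4: 1; order 6: 0; order 12: 1.
Total: 1 + 3 + 4 + 1 + 0 + 1 = 10.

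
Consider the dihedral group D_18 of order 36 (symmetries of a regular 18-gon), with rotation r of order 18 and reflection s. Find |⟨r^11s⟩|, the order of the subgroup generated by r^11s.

Computing powers of r^11s: the smallest k with (r^11s)^k = e is k = 2.

2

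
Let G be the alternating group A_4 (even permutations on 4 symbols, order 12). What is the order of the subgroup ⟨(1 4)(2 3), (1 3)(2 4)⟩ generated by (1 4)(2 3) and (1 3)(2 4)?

4

|⟨(1 4)(2 3)⟩| = 2 and |⟨(1 3)(2 4)⟩| = 2, so |H| is a multiple of lcm(2, 2) = 2 and divides |G| = 12.
Closing under the operation: H = {e, (1 2)(3 4), (1 3)(2 4), (1 4)(2 3)}, so |H| = 4.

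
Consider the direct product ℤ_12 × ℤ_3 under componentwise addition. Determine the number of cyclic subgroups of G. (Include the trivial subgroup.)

15

Each element a generates a cyclic subgroup ⟨a⟩; distinct elements may generate the same one (a cyclic group of order d has φ(d) generators).
Cyclic subgroups by order — order 1: 1; order 2: 1; order 3: 4; order 4: 1; order 6: 4; order 12: 4.
Total: 15.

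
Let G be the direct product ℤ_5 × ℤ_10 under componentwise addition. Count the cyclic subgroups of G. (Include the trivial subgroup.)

Group the elements of G by the cyclic subgroup they generate; each cyclic subgroup of order d accounts for φ(d) elements.
Cyclic subgroups by order — order 1: 1; order 2: 1; order 5: 6; order 10: 6.
Total: 14.

14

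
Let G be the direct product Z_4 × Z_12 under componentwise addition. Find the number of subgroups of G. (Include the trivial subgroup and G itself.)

|G| = 48, so by Lagrange every subgroup order divides 48. Divisors: 1, 2, 3, 4, 6, 8, 12, 16, 24, 48.
Subgroups by order — order 1: 1; order 2: 3; order 3: 1; order 4: 7; order 6: 3; order 8: 3; order 12: 7; order 16: 1; order 24: 3; order 48: 1.
Total: 1 + 3 + 1 + 7 + 3 + 3 + 7 + 1 + 3 + 1 = 30.

30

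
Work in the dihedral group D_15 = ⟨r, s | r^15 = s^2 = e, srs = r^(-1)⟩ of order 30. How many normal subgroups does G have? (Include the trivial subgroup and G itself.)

5

G has 28 subgroups. Checking conjugation-invariance by order — order 1: 1/1 normal; order 2: 0/15 normal; order 3: 1/1 normal; order 5: 1/1 normal; order 6: 0/5 normal; order 10: 0/3 normal; order 15: 1/1 normal; order 30: 1/1 normal.
Total normal subgroups: 5.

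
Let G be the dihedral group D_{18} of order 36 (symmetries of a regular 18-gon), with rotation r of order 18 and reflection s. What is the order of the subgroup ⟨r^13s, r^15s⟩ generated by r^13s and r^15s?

18

|⟨r^13s⟩| = 2 and |⟨r^15s⟩| = 2, so |H| is a multiple of lcm(2, 2) = 2 and divides |G| = 36.
Closing under the operation: H = {e, r^2, r^4, r^6, r^8, r^10, r^12, r^14, r^16, rs, r^3s, r^5s, r^7s, r^9s, r^11s, r^13s, r^15s, r^17s}, so |H| = 18.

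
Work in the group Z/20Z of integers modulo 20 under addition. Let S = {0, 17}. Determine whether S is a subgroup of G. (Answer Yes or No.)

No

17 ∈ S but its inverse 3 ∉ S, so S is not a subgroup.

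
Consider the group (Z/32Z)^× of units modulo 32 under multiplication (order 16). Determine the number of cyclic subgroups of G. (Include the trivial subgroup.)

8

A cyclic subgroup of order d is generated by each of its φ(d) elements of order d, so the cyclic subgroups of order d number (#elements of order d)/φ(d).
Cyclic subgroups by order — order 1: 1; order 2: 3; order 4: 2; order 8: 2.
Total: 8.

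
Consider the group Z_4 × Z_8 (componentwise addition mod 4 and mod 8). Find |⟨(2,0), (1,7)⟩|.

16

|⟨(2,0)⟩| = 2 and |⟨(1,7)⟩| = 8, so |H| is a multiple of lcm(2, 8) = 8 and divides |G| = 32.
Closing under the operation: H = {(0,0), (0,2), (0,4), (0,6), (1,1), (1,3), (1,5), (1,7), (2,0), (2,2), (2,4), (2,6), (3,1), (3,3), (3,5), (3,7)}, so |H| = 16.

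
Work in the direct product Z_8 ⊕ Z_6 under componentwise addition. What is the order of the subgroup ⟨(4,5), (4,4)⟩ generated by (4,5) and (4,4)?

12

|⟨(4,5)⟩| = 6 and |⟨(4,4)⟩| = 6, so |H| is a multiple of lcm(6, 6) = 6 and divides |G| = 48.
Closing under the operation: H = {(0,0), (0,1), (0,2), (0,3), (0,4), (0,5), (4,0), (4,1), (4,2), (4,3), (4,4), (4,5)}, so |H| = 12.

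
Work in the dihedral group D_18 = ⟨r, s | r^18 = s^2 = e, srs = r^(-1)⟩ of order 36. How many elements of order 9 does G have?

The elements of order 9 are: r^2, r^4, r^8, r^10, r^14, r^16.
That's 6.

6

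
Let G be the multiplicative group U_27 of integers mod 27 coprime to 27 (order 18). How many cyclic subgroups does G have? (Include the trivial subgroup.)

6

A cyclic subgroup of order d is generated by each of its φ(d) elements of order d, so the cyclic subgroups of order d number (#elements of order d)/φ(d).
Cyclic subgroups by order — order 1: 1; order 2: 1; order 3: 1; order 6: 1; order 9: 1; order 18: 1.
Total: 6.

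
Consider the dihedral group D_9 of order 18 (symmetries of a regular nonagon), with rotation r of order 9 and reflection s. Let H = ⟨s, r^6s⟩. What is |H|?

6

|⟨s⟩| = 2 and |⟨r^6s⟩| = 2, so |H| is a multiple of lcm(2, 2) = 2 and divides |G| = 18.
Closing under the operation: H = {e, r^3, r^6, s, r^3s, r^6s}, so |H| = 6.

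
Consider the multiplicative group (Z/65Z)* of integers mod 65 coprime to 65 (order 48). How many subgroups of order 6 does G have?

3

|G| = 48 and 6 | 48, so subgroups of order 6 are possible by Lagrange.
The subgroups of order 6 are: {1, 9, 14, 16, 29, 61}; {1, 16, 36, 51, 56, 61}; {1, 4, 16, 49, 61, 64}.
So G has 3 subgroups of order 6.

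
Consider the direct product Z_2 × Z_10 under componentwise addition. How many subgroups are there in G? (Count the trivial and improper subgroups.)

10

|G| = 20, so by Lagrange every subgroup order divides 20. Divisors: 1, 2, 4, 5, 10, 20.
Subgroups by order — order 1: 1; order 2: 3; order 4: 1; order 5: 1; order 10: 3; order 20: 1.
Total: 1 + 3 + 1 + 1 + 3 + 1 = 10.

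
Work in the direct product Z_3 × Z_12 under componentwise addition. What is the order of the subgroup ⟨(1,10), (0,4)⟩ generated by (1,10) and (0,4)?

|⟨(1,10)⟩| = 6 and |⟨(0,4)⟩| = 3, so |H| is a multiple of lcm(6, 3) = 6 and divides |G| = 36.
Closing under the operation: H = {(0,0), (0,2), (0,4), (0,6), (0,8), (0,10), (1,0), (1,2), (1,4), (1,6), (1,8), (1,10), (2,0), (2,2), (2,4), (2,6), (2,8), (2,10)}, so |H| = 18.

18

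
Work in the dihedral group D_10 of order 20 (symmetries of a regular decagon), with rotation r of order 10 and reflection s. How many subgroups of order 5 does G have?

|G| = 20 and 5 | 20, so subgroups of order 5 are possible by Lagrange.
The subgroups of order 5 are: {e, r^2, r^4, r^6, r^8}.
So G has 1 subgroup of order 5.

1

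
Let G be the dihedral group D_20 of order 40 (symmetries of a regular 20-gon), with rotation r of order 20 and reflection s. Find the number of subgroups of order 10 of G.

|G| = 40 and 10 | 40, so subgroups of order 10 are possible by Lagrange.
The subgroups of order 10 are: {e, r^2, r^4, r^6, r^8, r^10, r^12, r^14, r^16, r^18}; {e, r^4, r^8, r^12, r^16, r^2s, r^6s, r^10s, r^14s, r^18s}; {e, r^4, r^8, r^12, r^16, r^3s, r^7s, r^11s, r^15s, r^19s}; {e, r^4, r^8, r^12, r^16, s, r^4s, r^8s, r^12s, r^16s}; … (5 in all).
So G has 5 subgroups of order 10.

5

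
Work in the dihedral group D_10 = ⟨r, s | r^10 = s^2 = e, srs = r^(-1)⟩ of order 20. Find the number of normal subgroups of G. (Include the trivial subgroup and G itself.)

7

G has 22 subgroups. Checking conjugation-invariance by order — order 1: 1/1 normal; order 2: 1/11 normal; order 4: 0/5 normal; order 5: 1/1 normal; order 10: 3/3 normal; order 20: 1/1 normal.
Total normal subgroups: 7.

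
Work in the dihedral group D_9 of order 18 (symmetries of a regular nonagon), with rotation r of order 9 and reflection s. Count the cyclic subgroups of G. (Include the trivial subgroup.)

12

Each element a generates a cyclic subgroup ⟨a⟩; distinct elements may generate the same one (a cyclic group of order d has φ(d) generators).
Cyclic subgroups by order — order 1: 1; order 2: 9; order 3: 1; order 9: 1.
Total: 12.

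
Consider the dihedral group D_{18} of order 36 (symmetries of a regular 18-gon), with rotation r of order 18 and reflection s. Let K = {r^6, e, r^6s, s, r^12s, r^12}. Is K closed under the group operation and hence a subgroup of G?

Yes

|K| = 6 divides |G| = 36, consistent with Lagrange.
K contains the identity, every element's inverse is in K, and K is closed under ·: it is a subgroup.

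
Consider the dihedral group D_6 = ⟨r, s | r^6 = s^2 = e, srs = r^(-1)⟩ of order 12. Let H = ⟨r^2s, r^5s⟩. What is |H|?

4

|⟨r^2s⟩| = 2 and |⟨r^5s⟩| = 2, so |H| is a multiple of lcm(2, 2) = 2 and divides |G| = 12.
Closing under the operation: H = {e, r^3, r^2s, r^5s}, so |H| = 4.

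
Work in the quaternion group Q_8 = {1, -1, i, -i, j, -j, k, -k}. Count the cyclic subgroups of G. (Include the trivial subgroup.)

5

Group the elements of G by the cyclic subgroup they generate; each cyclic subgroup of order d accounts for φ(d) elements.
Cyclic subgroups by order — order 1: 1; order 2: 1; order 4: 3.
Total: 5.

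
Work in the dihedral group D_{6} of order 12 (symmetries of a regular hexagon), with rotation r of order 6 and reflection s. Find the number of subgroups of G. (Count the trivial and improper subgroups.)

16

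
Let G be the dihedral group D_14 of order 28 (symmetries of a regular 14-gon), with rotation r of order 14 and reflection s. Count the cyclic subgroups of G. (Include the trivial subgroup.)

Each element a generates a cyclic subgroup ⟨a⟩; distinct elements may generate the same one (a cyclic group of order d has φ(d) generators).
Cyclic subgroups by order — order 1: 1; order 2: 15; order 7: 1; order 14: 1.
Total: 18.

18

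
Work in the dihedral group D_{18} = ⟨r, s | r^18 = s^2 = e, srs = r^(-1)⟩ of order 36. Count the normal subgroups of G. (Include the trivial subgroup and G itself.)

9

G has 45 subgroups. Checking conjugation-invariance by order — order 1: 1/1 normal; order 2: 1/19 normal; order 3: 1/1 normal; order 4: 0/9 normal; order 6: 1/7 normal; order 9: 1/1 normal; order 12: 0/3 normal; order 18: 3/3 normal; order 36: 1/1 normal.
Total normal subgroups: 9.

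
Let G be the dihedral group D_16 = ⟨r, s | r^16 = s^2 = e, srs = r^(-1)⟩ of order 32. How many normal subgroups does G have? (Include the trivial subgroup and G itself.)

8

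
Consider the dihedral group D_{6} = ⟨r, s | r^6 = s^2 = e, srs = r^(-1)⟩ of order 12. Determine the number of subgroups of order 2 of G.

7

|G| = 12 and 2 | 12, so subgroups of order 2 are possible by Lagrange.
The subgroups of order 2 are: {e, r^2s}; {e, r^3}; {e, r^3s}; {e, r^4s}; … (7 in all).
So G has 7 subgroups of order 2.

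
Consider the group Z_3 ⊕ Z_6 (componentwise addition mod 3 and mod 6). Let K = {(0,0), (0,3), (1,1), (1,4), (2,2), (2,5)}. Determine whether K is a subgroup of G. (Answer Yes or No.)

|K| = 6 divides |G| = 18, consistent with Lagrange.
K contains the identity, every element's inverse is in K, and K is closed under +: it is a subgroup.
In fact K = ⟨(2,5)⟩.

Yes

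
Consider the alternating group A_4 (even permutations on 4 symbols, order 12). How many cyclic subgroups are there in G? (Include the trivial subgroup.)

Group the elements of G by the cyclic subgroup they generate; each cyclic subgroup of order d accounts for φ(d) elements.
Cyclic subgroups by order — order 1: 1; order 2: 3; order 3: 4.
Total: 8.

8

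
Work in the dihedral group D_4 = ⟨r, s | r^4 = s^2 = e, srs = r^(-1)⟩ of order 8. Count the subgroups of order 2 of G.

5

|G| = 8 and 2 | 8, so subgroups of order 2 are possible by Lagrange.
The subgroups of order 2 are: {e, r^2}; {e, r^2s}; {e, r^3s}; {e, rs}; … (5 in all).
So G has 5 subgroups of order 2.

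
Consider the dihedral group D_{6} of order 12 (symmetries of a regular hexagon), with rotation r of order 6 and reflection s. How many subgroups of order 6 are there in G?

3

|G| = 12 and 6 | 12, so subgroups of order 6 are possible by Lagrange.
The subgroups of order 6 are: {e, r, r^2, r^3, r^4, r^5}; {e, r^2, r^4, s, r^2s, r^4s}; {e, r^2, r^4, rs, r^3s, r^5s}.
So G has 3 subgroups of order 6.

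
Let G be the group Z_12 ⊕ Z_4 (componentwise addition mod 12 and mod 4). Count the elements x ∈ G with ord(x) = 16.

An element (a,b) has order lcm(ord(a), ord(b)); count pairs with lcm equal to 16.
Enumerating gives 0 such elements.

0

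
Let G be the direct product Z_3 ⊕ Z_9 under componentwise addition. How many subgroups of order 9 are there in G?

|G| = 27 and 9 | 27, so subgroups of order 9 are possible by Lagrange.
The subgroups of order 9 are: {(0,0), (0,1), (0,2), (0,3), (0,4), (0,5), (0,6), (0,7), (0,8)}; {(0,0), (0,3), (0,6), (1,0), (1,3), (1,6), (2,0), (2,3), (2,6)}; {(0,0), (0,3), (0,6), (1,1), (1,4), (1,7), (2,2), (2,5), (2,8)}; {(0,0), (0,3), (0,6), (1,2), (1,5), (1,8), (2,1), (2,4), (2,7)}.
So G has 4 subgroups of order 9.

4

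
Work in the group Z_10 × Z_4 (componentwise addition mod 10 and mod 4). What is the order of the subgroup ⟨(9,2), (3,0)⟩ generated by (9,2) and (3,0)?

20

|⟨(9,2)⟩| = 10 and |⟨(3,0)⟩| = 10, so |H| is a multiple of lcm(10, 10) = 10 and divides |G| = 40.
Closing under the operation: H = {(0,0), (0,2), (1,0), (1,2), (2,0), (2,2), (3,0), (3,2), (4,0), (4,2), (5,0), (5,2), (6,0), (6,2), (7,0), (7,2), (8,0), (8,2), (9,0), (9,2)}, so |H| = 20.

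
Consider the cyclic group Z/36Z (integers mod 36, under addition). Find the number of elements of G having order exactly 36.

12

In a cyclic group of order 36, the number of elements of order d (for d | 36) is φ(d).
φ(36) = 12.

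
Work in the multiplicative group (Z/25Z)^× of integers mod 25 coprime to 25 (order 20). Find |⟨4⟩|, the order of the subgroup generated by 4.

10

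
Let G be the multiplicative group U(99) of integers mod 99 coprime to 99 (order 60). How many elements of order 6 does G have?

The elements of order 6 are: 23, 32, 43, 56, 65, 76.
That's 6.

6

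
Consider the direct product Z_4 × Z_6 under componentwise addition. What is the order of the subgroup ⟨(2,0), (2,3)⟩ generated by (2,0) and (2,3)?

4

|⟨(2,0)⟩| = 2 and |⟨(2,3)⟩| = 2, so |H| is a multiple of lcm(2, 2) = 2 and divides |G| = 24.
Closing under the operation: H = {(0,0), (0,3), (2,0), (2,3)}, so |H| = 4.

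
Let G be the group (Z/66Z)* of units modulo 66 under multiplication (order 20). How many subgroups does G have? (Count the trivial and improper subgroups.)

10

|G| = 20, so by Lagrange every subgroup order divides 20. Divisors: 1, 2, 4, 5, 10, 20.
Subgroups by order — order 1: 1; order 2: 3; order 4: 1; order 5: 1; order 10: 3; order 20: 1.
Total: 1 + 3 + 1 + 1 + 3 + 1 = 10.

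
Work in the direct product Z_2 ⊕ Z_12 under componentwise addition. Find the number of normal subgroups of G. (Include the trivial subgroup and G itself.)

G is abelian, so every subgroup is normal.
G has 16 subgroups in total, hence 16 normal subgroups.

16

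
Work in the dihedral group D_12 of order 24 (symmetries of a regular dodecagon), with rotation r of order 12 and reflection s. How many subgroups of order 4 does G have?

|G| = 24 and 4 | 24, so subgroups of order 4 are possible by Lagrange.
The subgroups of order 4 are: {e, r^6, r^4s, r^10s}; {e, r^6, r^5s, r^11s}; {e, r^6, r^2s, r^8s}; {e, r^3, r^6, r^9}; … (7 in all).
So G has 7 subgroups of order 4.

7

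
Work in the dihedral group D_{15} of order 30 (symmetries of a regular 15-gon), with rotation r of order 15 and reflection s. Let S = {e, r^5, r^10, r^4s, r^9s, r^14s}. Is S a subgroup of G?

Yes

|S| = 6 divides |G| = 30, consistent with Lagrange.
S contains the identity, every element's inverse is in S, and S is closed under ·: it is a subgroup.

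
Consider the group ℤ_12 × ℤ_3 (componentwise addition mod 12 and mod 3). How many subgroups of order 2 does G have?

1

|G| = 36 and 2 | 36, so subgroups of order 2 are possible by Lagrange.
The subgroups of order 2 are: {(0,0), (6,0)}.
So G has 1 subgroup of order 2.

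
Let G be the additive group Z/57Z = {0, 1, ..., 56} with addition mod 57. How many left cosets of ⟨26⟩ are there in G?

|⟨26⟩| = 57 and |G| = 57.
By Lagrange, [G : H] = |G|/|H| = 57/57 = 1.

1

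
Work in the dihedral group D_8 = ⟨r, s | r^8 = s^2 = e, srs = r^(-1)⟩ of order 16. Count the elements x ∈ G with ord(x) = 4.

The elements of order 4 are: r^2, r^6.
That's 2.

2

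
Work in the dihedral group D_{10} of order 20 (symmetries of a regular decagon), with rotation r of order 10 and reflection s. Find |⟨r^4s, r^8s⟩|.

|⟨r^4s⟩| = 2 and |⟨r^8s⟩| = 2, so |H| is a multiple of lcm(2, 2) = 2 and divides |G| = 20.
Closing under the operation: H = {e, r^2, r^4, r^6, r^8, s, r^2s, r^4s, r^6s, r^8s}, so |H| = 10.

10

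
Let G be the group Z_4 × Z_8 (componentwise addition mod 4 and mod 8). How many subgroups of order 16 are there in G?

3

|G| = 32 and 16 | 32, so subgroups of order 16 are possible by Lagrange.
The subgroups of order 16 are: {(0,0), (0,1), (0,2), (0,3), (0,4), (0,5), (0,6), (0,7), (2,0), (2,1), (2,2), (2,3), (2,4), (2,5), (2,6), (2,7)}; {(0,0), (0,2), (0,4), (0,6), (1,0), (1,2), (1,4), (1,6), (2,0), (2,2), (2,4), (2,6), (3,0), (3,2), (3,4), (3,6)}; {(0,0), (0,2), (0,4), (0,6), (1,1), (1,3), (1,5), (1,7), (2,0), (2,2), (2,4), (2,6), (3,1), (3,3), (3,5), (3,7)}.
So G has 3 subgroups of order 16.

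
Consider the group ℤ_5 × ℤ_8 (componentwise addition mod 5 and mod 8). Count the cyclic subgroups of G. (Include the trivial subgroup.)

8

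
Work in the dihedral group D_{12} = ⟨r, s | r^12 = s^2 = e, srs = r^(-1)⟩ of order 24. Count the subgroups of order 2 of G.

13

|G| = 24 and 2 | 24, so subgroups of order 2 are possible by Lagrange.
The subgroups of order 2 are: {e, r^10s}; {e, r^11s}; {e, r^2s}; {e, r^3s}; … (13 in all).
So G has 13 subgroups of order 2.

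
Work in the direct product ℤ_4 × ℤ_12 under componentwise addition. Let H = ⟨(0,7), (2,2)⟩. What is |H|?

|⟨(0,7)⟩| = 12 and |⟨(2,2)⟩| = 6, so |H| is a multiple of lcm(12, 6) = 12 and divides |G| = 48.
Closing under the operation: H = {(0,0), (0,1), (0,2), (0,3), (0,4), (0,5), (0,6), (0,7), (0,8), (0,9), (0,10), (0,11), (2,0), (2,1), (2,2), (2,3), (2,4), (2,5), (2,6), (2,7), (2,8), (2,9), (2,10), (2,11)}, so |H| = 24.

24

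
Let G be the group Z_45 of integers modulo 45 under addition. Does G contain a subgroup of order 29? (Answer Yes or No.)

29 does not divide |G| = 45, so by Lagrange no subgroup of order 29 exists.

No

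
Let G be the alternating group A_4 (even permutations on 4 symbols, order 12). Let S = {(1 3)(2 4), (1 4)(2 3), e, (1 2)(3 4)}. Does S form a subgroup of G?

|S| = 4 divides |G| = 12, consistent with Lagrange.
S contains the identity, every element's inverse is in S, and S is closed under ∘: it is a subgroup.

Yes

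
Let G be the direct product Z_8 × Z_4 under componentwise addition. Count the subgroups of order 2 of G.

3

|G| = 32 and 2 | 32, so subgroups of order 2 are possible by Lagrange.
The subgroups of order 2 are: {(0,0), (0,2)}; {(0,0), (4,0)}; {(0,0), (4,2)}.
So G has 3 subgroups of order 2.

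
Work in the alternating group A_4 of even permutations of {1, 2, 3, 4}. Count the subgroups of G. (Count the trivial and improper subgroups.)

|G| = 12, so by Lagrange every subgroup order divides 12. Divisors: 1, 2, 3, 4, 6, 12.
Subgroups by order — order 1: 1; order 2: 3; order 3: 4; order 4: 1; order 6: 0; order 12: 1.
Total: 1 + 3 + 4 + 1 + 0 + 1 = 10.

10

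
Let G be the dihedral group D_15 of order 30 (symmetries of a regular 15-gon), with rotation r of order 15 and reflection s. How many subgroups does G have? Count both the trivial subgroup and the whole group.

28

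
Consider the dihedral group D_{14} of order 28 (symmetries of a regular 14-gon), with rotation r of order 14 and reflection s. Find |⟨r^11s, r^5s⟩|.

14

|⟨r^11s⟩| = 2 and |⟨r^5s⟩| = 2, so |H| is a multiple of lcm(2, 2) = 2 and divides |G| = 28.
Closing under the operation: H = {e, r^2, r^4, r^6, r^8, r^10, r^12, rs, r^3s, r^5s, r^7s, r^9s, r^11s, r^13s}, so |H| = 14.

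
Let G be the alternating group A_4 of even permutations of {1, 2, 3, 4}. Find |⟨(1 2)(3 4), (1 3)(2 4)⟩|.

4

|⟨(1 2)(3 4)⟩| = 2 and |⟨(1 3)(2 4)⟩| = 2, so |H| is a multiple of lcm(2, 2) = 2 and divides |G| = 12.
Closing under the operation: H = {e, (1 2)(3 4), (1 3)(2 4), (1 4)(2 3)}, so |H| = 4.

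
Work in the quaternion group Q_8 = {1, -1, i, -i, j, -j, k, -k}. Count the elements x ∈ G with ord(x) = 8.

No element of G has order 8 (even though 8 | 8).

0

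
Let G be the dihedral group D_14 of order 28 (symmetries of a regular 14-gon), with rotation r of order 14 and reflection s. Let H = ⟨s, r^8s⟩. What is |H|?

|⟨s⟩| = 2 and |⟨r^8s⟩| = 2, so |H| is a multiple of lcm(2, 2) = 2 and divides |G| = 28.
Closing under the operation: H = {e, r^2, r^4, r^6, r^8, r^10, r^12, s, r^2s, r^4s, r^6s, r^8s, r^10s, r^12s}, so |H| = 14.

14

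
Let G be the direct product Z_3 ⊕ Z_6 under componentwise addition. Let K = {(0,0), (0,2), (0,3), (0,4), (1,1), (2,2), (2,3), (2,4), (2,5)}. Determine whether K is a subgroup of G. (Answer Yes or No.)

(2,4) ∈ K but its inverse (1,2) ∉ K, so K is not a subgroup.

No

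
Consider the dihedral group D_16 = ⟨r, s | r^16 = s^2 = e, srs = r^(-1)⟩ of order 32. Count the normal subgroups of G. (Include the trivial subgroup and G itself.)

8

G has 36 subgroups. Checking conjugation-invariance by order — order 1: 1/1 normal; order 2: 1/17 normal; order 4: 1/9 normal; order 8: 1/5 normal; order 16: 3/3 normal; order 32: 1/1 normal.
Total normal subgroups: 8.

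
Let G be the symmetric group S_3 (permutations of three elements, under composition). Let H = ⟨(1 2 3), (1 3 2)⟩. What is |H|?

3

|⟨(1 2 3)⟩| = 3 and |⟨(1 3 2)⟩| = 3, so |H| is a multiple of lcm(3, 3) = 3 and divides |G| = 6.
Closing under the operation: H = {e, (1 2 3), (1 3 2)}, so |H| = 3.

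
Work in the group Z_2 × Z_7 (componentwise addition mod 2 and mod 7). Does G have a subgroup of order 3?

No

3 does not divide |G| = 14, so by Lagrange no subgroup of order 3 exists.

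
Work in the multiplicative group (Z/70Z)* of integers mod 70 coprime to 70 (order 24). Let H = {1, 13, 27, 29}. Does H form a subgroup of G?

|H| = 4 divides |G| = 24, consistent with Lagrange.
H contains the identity, every element's inverse is in H, and H is closed under ·: it is a subgroup.
In fact H = ⟨27⟩.

Yes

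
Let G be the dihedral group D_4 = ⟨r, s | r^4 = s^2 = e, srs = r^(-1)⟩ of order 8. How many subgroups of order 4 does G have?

3

|G| = 8 and 4 | 8, so subgroups of order 4 are possible by Lagrange.
The subgroups of order 4 are: {e, r, r^2, r^3}; {e, r^2, s, r^2s}; {e, r^2, rs, r^3s}.
So G has 3 subgroups of order 4.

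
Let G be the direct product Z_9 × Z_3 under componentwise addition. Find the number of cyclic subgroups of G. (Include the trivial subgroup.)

8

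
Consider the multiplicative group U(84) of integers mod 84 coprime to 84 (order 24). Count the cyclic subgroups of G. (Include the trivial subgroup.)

Each element a generates a cyclic subgroup ⟨a⟩; distinct elements may generate the same one (a cyclic group of order d has φ(d) generators).
Cyclic subgroups by order — order 1: 1; order 2: 7; order 3: 1; order 6: 7.
Total: 16.

16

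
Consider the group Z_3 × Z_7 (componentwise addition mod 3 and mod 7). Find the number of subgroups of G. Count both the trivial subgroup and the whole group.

4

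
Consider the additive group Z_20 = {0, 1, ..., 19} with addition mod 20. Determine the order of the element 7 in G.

In Z_20, the order of an element a is n/gcd(a, n).
gcd(7, 20) = 1, so |⟨7⟩| = 20/1 = 20.

20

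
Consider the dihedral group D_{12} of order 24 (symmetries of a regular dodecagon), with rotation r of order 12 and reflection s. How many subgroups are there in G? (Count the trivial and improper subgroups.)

34

|G| = 24, so by Lagrange every subgroup order divides 24. Divisors: 1, 2, 3, 4, 6, 8, 12, 24.
Subgroups by order — order 1: 1; order 2: 13; order 3: 1; order 4: 7; order 6: 5; order 8: 3; order 12: 3; order 24: 1.
Total: 1 + 13 + 1 + 7 + 5 + 3 + 3 + 1 = 34.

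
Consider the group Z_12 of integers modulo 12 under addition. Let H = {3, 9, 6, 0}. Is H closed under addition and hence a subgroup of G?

Yes

|H| = 4 divides |G| = 12, consistent with Lagrange.
H contains the identity, every element's inverse is in H, and H is closed under +: it is a subgroup.
In fact H = ⟨9⟩.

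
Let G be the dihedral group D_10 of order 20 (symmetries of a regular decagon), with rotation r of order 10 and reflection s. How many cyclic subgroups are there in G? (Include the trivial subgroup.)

14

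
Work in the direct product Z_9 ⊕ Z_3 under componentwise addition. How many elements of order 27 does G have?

An element (a,b) has order lcm(ord(a), ord(b)); count pairs with lcm equal to 27.
Enumerating gives 0 such elements.

0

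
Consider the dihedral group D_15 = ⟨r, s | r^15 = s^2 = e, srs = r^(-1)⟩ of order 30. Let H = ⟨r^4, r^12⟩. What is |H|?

15

|⟨r^4⟩| = 15 and |⟨r^12⟩| = 5, so |H| is a multiple of lcm(15, 5) = 15 and divides |G| = 30.
Closing under the operation: H = {e, r, r^2, r^3, r^4, r^5, r^6, r^7, r^8, r^9, r^10, r^11, r^12, r^13, r^14}, so |H| = 15.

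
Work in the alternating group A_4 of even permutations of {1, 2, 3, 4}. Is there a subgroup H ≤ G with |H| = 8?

No

8 does not divide |G| = 12, so by Lagrange no subgroup of order 8 exists.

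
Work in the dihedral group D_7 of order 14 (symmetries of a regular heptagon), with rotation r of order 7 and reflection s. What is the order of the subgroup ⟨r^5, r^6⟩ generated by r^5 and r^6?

|⟨r^5⟩| = 7 and |⟨r^6⟩| = 7, so |H| is a multiple of lcm(7, 7) = 7 and divides |G| = 14.
Closing under the operation: H = {e, r, r^2, r^3, r^4, r^5, r^6}, so |H| = 7.

7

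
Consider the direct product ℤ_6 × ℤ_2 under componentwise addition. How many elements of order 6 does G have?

6

An element (a,b) has order lcm(ord(a), ord(b)); count pairs with lcm equal to 6.
Enumerating gives 6 such elements.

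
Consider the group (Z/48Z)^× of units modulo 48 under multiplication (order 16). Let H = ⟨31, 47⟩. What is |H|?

4

|⟨31⟩| = 2 and |⟨47⟩| = 2, so |H| is a multiple of lcm(2, 2) = 2 and divides |G| = 16.
Closing under the operation: H = {1, 17, 31, 47}, so |H| = 4.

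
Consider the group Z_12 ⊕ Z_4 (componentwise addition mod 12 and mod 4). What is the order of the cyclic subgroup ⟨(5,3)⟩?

12

The order of (5,3) in Z_12 × Z_4 is lcm(ord(5) in Z_12, ord(3) in Z_4).
ord(5) = 12 and ord(3) = 4, so |⟨(5,3)⟩| = lcm(12, 4) = 12.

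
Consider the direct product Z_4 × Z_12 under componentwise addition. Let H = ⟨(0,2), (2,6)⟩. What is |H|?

|⟨(0,2)⟩| = 6 and |⟨(2,6)⟩| = 2, so |H| is a multiple of lcm(6, 2) = 6 and divides |G| = 48.
Closing under the operation: H = {(0,0), (0,2), (0,4), (0,6), (0,8), (0,10), (2,0), (2,2), (2,4), (2,6), (2,8), (2,10)}, so |H| = 12.

12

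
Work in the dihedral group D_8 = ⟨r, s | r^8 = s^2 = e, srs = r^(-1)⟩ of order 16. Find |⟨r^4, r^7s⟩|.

|⟨r^4⟩| = 2 and |⟨r^7s⟩| = 2, so |H| is a multiple of lcm(2, 2) = 2 and divides |G| = 16.
Closing under the operation: H = {e, r^4, r^3s, r^7s}, so |H| = 4.

4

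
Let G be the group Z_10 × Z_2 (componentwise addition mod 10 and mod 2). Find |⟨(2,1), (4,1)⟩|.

10

|⟨(2,1)⟩| = 10 and |⟨(4,1)⟩| = 10, so |H| is a multiple of lcm(10, 10) = 10 and divides |G| = 20.
Closing under the operation: H = {(0,0), (0,1), (2,0), (2,1), (4,0), (4,1), (6,0), (6,1), (8,0), (8,1)}, so |H| = 10.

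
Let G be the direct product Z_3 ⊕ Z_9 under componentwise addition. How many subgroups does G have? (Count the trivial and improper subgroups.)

10

|G| = 27, so by Lagrange every subgroup order divides 27. Divisors: 1, 3, 9, 27.
Subgroups by order — order 1: 1; order 3: 4; order 9: 4; order 27: 1.
Total: 1 + 4 + 4 + 1 = 10.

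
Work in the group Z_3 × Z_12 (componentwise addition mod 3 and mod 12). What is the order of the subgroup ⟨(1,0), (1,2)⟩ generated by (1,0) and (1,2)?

18

|⟨(1,0)⟩| = 3 and |⟨(1,2)⟩| = 6, so |H| is a multiple of lcm(3, 6) = 6 and divides |G| = 36.
Closing under the operation: H = {(0,0), (0,2), (0,4), (0,6), (0,8), (0,10), (1,0), (1,2), (1,4), (1,6), (1,8), (1,10), (2,0), (2,2), (2,4), (2,6), (2,8), (2,10)}, so |H| = 18.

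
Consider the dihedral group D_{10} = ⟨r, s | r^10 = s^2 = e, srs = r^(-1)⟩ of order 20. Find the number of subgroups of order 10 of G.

3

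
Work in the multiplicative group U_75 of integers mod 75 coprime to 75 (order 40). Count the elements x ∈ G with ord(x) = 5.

The elements of order 5 are: 16, 31, 46, 61.
That's 4.

4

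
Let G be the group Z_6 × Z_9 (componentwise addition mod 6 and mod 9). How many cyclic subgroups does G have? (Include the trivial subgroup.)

A cyclic subgroup of order d is generated by each of its φ(d) elements of order d, so the cyclic subgroups of order d number (#elements of order d)/φ(d).
Cyclic subgroups by order — order 1: 1; order 2: 1; order 3: 4; order 6: 4; order 9: 3; order 18: 3.
Total: 16.

16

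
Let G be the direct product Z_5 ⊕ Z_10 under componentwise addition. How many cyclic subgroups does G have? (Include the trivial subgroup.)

A cyclic subgroup of order d is generated by each of its φ(d) elements of order d, so the cyclic subgroups of order d number (#elements of order d)/φ(d).
Cyclic subgroups by order — order 1: 1; order 2: 1; order 5: 6; order 10: 6.
Total: 14.

14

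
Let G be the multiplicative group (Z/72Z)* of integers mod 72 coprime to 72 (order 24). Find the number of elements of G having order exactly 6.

14

Enumerating element orders in G gives 14 elements of order 6.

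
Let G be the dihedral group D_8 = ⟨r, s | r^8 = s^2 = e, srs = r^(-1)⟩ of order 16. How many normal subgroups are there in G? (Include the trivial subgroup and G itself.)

G has 19 subgroups. Checking conjugation-invariance by order — order 1: 1/1 normal; order 2: 1/9 normal; order 4: 1/5 normal; order 8: 3/3 normal; order 16: 1/1 normal.
Total normal subgroups: 7.

7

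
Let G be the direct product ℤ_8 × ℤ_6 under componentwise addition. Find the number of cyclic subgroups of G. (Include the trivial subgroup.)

16

Group the elements of G by the cyclic subgroup they generate; each cyclic subgroup of order d accounts for φ(d) elements.
Cyclic subgroups by order — order 1: 1; order 2: 3; order 3: 1; order 4: 2; order 6: 3; order 8: 2; order 12: 2; order 24: 2.
Total: 16.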